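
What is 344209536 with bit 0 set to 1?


344209536 | (1 << 0) = 344209536 | 1 = 344209537

344209537


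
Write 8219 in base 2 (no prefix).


8219 = 10000000011011 in binary

10000000011011


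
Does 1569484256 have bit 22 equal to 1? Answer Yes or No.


0b1011101100011000110110111100000, bit 22 = 0. No

No


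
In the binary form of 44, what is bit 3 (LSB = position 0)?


0b101100, position 3 = 1

1


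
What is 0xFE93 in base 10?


FE93 hex = 65171 decimal

65171


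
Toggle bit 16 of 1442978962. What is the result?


1442978962 ^ (1 << 16) = 1442978962 ^ 65536 = 1443044498

1443044498


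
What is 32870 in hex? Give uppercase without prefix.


32870 = 8066 hex

8066


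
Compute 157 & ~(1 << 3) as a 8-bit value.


157 & ~(1 << 3) = 149

149


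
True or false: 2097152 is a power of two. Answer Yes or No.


0b1000000000000000000000. Only one bit set => Yes

Yes


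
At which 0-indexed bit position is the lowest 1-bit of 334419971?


0b10011111011101101100000000011. Lowest set bit at position 0

0


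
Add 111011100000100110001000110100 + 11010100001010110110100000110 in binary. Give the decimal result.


111011100000100110001000110100 + 11010100001010110110100000110 = 1010110000001111100111100111010 = 1443352378

1443352378


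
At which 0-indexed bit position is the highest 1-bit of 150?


0b10010110. Highest set bit at position 7

7


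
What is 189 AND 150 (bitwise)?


0b10111101 & 0b10010110 = 0b10010100 = 148

148


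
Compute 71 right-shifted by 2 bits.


0b1000111 >> 2 = 0b10001 = 17

17


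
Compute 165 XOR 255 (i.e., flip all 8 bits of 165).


165 ^ 255 = 90

90


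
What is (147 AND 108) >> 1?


Step 1: 147 & 108 = 0
Step 2: 0 >> 1 = 0

0


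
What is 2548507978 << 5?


0b10010111111001110010010101001010 << 5 = 0b1001011111100111001001010100101000000 = 81552255296

81552255296


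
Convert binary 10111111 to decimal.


10111111 in decimal = 191

191


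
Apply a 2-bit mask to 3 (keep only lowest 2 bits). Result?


3 & 3 = 3

3


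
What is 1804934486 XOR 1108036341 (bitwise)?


0b1101011100101010001110101010110 ^ 0b1000010000010110100101011110101 = 0b101001100111100101011110100011 = 698242979

698242979


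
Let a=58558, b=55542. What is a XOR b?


58558 ^ 55542 = 15432

15432


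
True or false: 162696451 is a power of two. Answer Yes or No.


0b1001101100101000110100000011. Multiple bits set => No

No


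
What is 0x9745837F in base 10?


9745837F hex = 2537915263 decimal

2537915263


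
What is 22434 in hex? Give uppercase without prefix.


22434 = 57A2 hex

57A2


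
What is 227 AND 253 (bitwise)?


0b11100011 & 0b11111101 = 0b11100001 = 225

225


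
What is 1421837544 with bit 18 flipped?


1421837544 ^ (1 << 18) = 1421837544 ^ 262144 = 1421575400

1421575400


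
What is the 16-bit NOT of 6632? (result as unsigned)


~0b1100111101000 = 0b1110011000010111 = 58903 (16-bit unsigned)

58903


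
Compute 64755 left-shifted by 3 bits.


0b1111110011110011 << 3 = 0b1111110011110011000 = 518040

518040


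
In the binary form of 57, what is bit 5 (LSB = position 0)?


0b111001, position 5 = 1

1


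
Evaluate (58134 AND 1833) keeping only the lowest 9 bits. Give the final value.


Step 1: 58134 & 1833 = 768
Step 2: 768 & 511 = 256

256


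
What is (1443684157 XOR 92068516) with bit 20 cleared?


Step 1: 1443684157 ^ 92068516 = 1399850393
Step 2: 1399850393 & ~(1 << 20) = 1398801817

1398801817


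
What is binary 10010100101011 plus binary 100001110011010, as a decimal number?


10010100101011 + 100001110011010 = 110100011000101 = 26821

26821


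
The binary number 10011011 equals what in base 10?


10011011 in decimal = 155

155


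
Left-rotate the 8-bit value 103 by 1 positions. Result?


Rotate 0b1100111 left by 1 (8-bit) = 0b11001110 = 206

206


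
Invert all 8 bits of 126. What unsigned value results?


126 ^ 255 = 129

129


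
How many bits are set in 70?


0b1000110 has 3 set bits

3


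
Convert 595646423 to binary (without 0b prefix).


595646423 = 100011100000001101011111010111 in binary

100011100000001101011111010111


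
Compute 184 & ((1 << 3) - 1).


184 & 7 = 0

0


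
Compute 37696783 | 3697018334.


0b10001111110011010100001111 | 0b11011100010111000000010111011110 = 0b11011110011111110011010111011111 = 3732878815

3732878815


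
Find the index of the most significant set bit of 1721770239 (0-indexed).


0b1100110101000000010000011111111. Highest set bit at position 30

30


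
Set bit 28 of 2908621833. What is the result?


2908621833 | (1 << 28) = 2908621833 | 268435456 = 3177057289

3177057289


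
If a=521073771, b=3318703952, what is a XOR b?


521073771 ^ 3318703952 = 3670119227

3670119227


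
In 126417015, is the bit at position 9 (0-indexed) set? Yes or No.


0b111100010001111100001110111, bit 9 = 0. No

No


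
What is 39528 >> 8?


0b1001101001101000 >> 8 = 0b10011010 = 154

154


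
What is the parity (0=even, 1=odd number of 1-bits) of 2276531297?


0b10000111101100010001110001100001 has 14 ones => parity 0

0


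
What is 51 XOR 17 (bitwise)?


0b110011 ^ 0b10001 = 0b100010 = 34

34


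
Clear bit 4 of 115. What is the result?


115 & ~(1 << 4) = 99

99


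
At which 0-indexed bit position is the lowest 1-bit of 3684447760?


0b11011011100111000011011000010000. Lowest set bit at position 4

4


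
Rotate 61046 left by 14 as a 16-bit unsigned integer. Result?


Rotate 0b1110111001110110 left by 14 (16-bit) = 0b1011101110011101 = 48029

48029


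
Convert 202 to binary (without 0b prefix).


202 = 11001010 in binary

11001010


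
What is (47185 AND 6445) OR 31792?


Step 1: 47185 & 6445 = 6145
Step 2: 6145 | 31792 = 31793

31793


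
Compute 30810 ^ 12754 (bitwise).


0b111100001011010 ^ 0b11000111010010 = 0b100100110001000 = 18824

18824


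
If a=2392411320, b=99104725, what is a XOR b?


2392411320 ^ 99104725 = 2339470189

2339470189


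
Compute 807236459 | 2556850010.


0b110000000111010111001101101011 | 0b10011000011001100110111101011010 = 0b10111000011111110111111101111011 = 3095363451

3095363451


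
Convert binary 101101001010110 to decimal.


101101001010110 in decimal = 23126

23126


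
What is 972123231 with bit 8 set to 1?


972123231 | (1 << 8) = 972123231 | 256 = 972123487

972123487


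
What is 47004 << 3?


0b1011011110011100 << 3 = 0b1011011110011100000 = 376032

376032


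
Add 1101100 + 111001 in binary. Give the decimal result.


1101100 + 111001 = 10100101 = 165

165


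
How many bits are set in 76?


0b1001100 has 3 set bits

3


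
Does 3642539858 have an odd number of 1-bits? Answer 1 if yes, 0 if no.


0b11011001000111001011111101010010 has 18 ones => parity 0

0


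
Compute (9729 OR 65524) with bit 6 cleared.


Step 1: 9729 | 65524 = 65525
Step 2: 65525 & ~(1 << 6) = 65461

65461


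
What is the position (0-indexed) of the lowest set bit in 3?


0b11. Lowest set bit at position 0

0


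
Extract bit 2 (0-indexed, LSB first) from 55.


0b110111, position 2 = 1

1


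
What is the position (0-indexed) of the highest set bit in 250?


0b11111010. Highest set bit at position 7

7


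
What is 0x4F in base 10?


4F hex = 79 decimal

79


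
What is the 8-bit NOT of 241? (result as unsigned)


~0b11110001 = 0b1110 = 14 (8-bit unsigned)

14


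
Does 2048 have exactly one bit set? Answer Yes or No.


0b100000000000. Only one bit set => Yes

Yes


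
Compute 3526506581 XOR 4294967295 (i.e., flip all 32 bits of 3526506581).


3526506581 ^ 4294967295 = 768460714

768460714


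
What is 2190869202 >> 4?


0b10000010100101100000001011010010 >> 4 = 0b1000001010010110000000101101 = 136929325

136929325


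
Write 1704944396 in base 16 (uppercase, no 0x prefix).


1704944396 = 659F630C hex

659F630C


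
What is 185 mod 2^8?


185 & 255 = 185

185


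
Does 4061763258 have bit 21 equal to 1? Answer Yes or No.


0b11110010000110011001011010111010, bit 21 = 0. No

No


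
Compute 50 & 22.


0b110010 & 0b10110 = 0b10010 = 18

18


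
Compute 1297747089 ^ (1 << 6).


1297747089 ^ (1 << 6) = 1297747089 ^ 64 = 1297747153

1297747153


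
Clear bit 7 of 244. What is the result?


244 & ~(1 << 7) = 116

116


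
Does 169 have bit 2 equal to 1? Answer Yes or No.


0b10101001, bit 2 = 0. No

No


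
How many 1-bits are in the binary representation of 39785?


0b1001101101101001 has 9 set bits

9


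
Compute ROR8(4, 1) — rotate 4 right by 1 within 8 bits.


Rotate 0b100 right by 1 (8-bit) = 0b10 = 2

2


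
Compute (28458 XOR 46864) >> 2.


Step 1: 28458 ^ 46864 = 55354
Step 2: 55354 >> 2 = 13838

13838


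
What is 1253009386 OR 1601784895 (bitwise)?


0b1001010101011110110011111101010 | 0b1011111011110010100110000111111 = 0b1011111111111110110111111111111 = 1610575871

1610575871


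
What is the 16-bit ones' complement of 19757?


19757 ^ 65535 = 45778

45778


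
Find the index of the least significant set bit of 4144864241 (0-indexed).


0b11110111000011011001101111110001. Lowest set bit at position 0

0


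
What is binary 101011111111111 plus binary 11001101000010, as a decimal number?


101011111111111 + 11001101000010 = 1000101101000001 = 35649

35649


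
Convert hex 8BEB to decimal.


8BEB hex = 35819 decimal

35819


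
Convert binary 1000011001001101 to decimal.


1000011001001101 in decimal = 34381

34381


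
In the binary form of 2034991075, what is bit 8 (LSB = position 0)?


0b1111001010010110111111111100011, position 8 = 1

1


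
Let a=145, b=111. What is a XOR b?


145 ^ 111 = 254

254


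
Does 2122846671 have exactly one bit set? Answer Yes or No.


0b1111110100010000001000111001111. Multiple bits set => No

No


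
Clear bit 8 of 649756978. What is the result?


649756978 & ~(1 << 8) = 649756722

649756722


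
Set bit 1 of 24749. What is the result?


24749 | (1 << 1) = 24749 | 2 = 24751

24751


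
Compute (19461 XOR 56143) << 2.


Step 1: 19461 ^ 56143 = 38730
Step 2: 38730 << 2 = 154920

154920


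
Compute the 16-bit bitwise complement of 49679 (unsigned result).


~0b1100001000001111 = 0b11110111110000 = 15856 (16-bit unsigned)

15856


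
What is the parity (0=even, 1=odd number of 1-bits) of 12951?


0b11001010010111 has 8 ones => parity 0

0


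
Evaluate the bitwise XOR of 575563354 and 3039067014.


0b100010010011100110011001011010 ^ 0b10110101001001000111101110000110 = 0b10010111011010100001110111011100 = 2540314076

2540314076


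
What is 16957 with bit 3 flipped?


16957 ^ (1 << 3) = 16957 ^ 8 = 16949

16949


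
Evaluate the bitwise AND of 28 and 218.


0b11100 & 0b11011010 = 0b11000 = 24

24


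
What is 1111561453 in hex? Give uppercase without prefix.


1111561453 = 424114ED hex

424114ED


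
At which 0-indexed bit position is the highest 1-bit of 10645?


0b10100110010101. Highest set bit at position 13

13


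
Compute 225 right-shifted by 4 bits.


0b11100001 >> 4 = 0b1110 = 14

14


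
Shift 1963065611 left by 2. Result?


0b1110101000000100000000100001011 << 2 = 0b111010100000010000000010000101100 = 7852262444

7852262444


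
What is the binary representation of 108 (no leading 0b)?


108 = 1101100 in binary

1101100


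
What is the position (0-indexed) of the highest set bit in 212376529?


0b1100101010001001101111010001. Highest set bit at position 27

27


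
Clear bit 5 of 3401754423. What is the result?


3401754423 & ~(1 << 5) = 3401754391

3401754391


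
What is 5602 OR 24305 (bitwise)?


0b1010111100010 | 0b101111011110001 = 0b101111111110011 = 24563

24563


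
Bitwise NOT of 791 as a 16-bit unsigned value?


~0b1100010111 = 0b1111110011101000 = 64744 (16-bit unsigned)

64744


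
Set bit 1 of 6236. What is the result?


6236 | (1 << 1) = 6236 | 2 = 6238

6238


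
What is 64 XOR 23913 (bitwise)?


0b1000000 ^ 0b101110101101001 = 0b101110100101001 = 23849

23849


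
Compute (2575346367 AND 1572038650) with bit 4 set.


Step 1: 2575346367 & 1572038650 = 427827898
Step 2: 427827898 | (1 << 4) = 427827898 | 16 = 427827898

427827898


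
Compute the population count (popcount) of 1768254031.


0b1101001011001010110101001001111 has 17 set bits

17


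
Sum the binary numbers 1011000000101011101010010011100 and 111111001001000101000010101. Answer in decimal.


1011000000101011101010010011100 + 111111001001000101000010101 = 1011111111110100101111010110001 = 1610243761

1610243761


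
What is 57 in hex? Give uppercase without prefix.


57 = 39 hex

39


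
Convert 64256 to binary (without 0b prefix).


64256 = 1111101100000000 in binary

1111101100000000


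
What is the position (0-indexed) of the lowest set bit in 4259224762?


0b11111101110111101001110010111010. Lowest set bit at position 1

1


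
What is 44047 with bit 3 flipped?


44047 ^ (1 << 3) = 44047 ^ 8 = 44039

44039


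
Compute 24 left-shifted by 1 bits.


0b11000 << 1 = 0b110000 = 48

48


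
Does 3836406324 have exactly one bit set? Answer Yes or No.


0b11100100101010101110101000110100. Multiple bits set => No

No


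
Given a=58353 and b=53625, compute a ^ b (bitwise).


58353 ^ 53625 = 12936

12936


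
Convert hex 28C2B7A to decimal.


28C2B7A hex = 42740602 decimal

42740602


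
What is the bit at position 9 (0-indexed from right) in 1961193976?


0b1110100111001010111000111111000, position 9 = 0

0


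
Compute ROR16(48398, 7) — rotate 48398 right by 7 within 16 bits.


Rotate 0b1011110100001110 right by 7 (16-bit) = 0b1110101111010 = 7546

7546


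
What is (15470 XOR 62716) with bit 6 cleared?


Step 1: 15470 ^ 62716 = 51346
Step 2: 51346 & ~(1 << 6) = 51346

51346


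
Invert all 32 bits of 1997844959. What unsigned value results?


1997844959 ^ 4294967295 = 2297122336

2297122336


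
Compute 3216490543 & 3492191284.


0b10111111101101111100000000101111 & 0b11010000001001101001110000110100 = 0b10010000001001101000000000100100 = 2418442276

2418442276


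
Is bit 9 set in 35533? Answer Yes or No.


0b1000101011001101, bit 9 = 1. Yes

Yes


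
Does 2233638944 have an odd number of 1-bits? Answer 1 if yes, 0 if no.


0b10000101001000101010000000100000 has 8 ones => parity 0

0


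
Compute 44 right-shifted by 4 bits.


0b101100 >> 4 = 0b10 = 2

2


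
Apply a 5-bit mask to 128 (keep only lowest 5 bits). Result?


128 & 31 = 0

0


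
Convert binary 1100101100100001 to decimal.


1100101100100001 in decimal = 52001

52001


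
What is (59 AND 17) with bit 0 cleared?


Step 1: 59 & 17 = 17
Step 2: 17 & ~(1 << 0) = 16

16


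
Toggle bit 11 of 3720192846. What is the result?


3720192846 ^ (1 << 11) = 3720192846 ^ 2048 = 3720194894

3720194894


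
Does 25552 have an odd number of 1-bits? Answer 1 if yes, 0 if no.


0b110001111010000 has 7 ones => parity 1

1


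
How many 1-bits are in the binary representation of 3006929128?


0b10110011001110100001100011101000 has 15 set bits

15


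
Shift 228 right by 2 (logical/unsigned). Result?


0b11100100 >> 2 = 0b111001 = 57

57


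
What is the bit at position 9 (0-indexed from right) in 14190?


0b11011101101110, position 9 = 1

1


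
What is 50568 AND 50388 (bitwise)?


0b1100010110001000 & 0b1100010011010100 = 0b1100010010000000 = 50304

50304


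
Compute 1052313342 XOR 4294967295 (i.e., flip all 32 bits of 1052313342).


1052313342 ^ 4294967295 = 3242653953

3242653953


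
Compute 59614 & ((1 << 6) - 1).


59614 & 63 = 30

30


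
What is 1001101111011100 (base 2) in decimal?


1001101111011100 in decimal = 39900

39900


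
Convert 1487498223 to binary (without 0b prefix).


1487498223 = 1011000101010010110101111101111 in binary

1011000101010010110101111101111


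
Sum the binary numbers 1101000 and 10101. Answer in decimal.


1101000 + 10101 = 1111101 = 125

125


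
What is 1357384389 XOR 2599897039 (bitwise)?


0b1010000111010000000101011000101 ^ 0b10011010111101110100011111001111 = 0b11001010000111110100110100001010 = 3391048970

3391048970


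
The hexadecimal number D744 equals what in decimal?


D744 hex = 55108 decimal

55108


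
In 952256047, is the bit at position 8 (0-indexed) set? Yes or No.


0b111000110000100100011000101111, bit 8 = 0. No

No


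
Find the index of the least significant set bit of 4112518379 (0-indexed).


0b11110101001000000000110011101011. Lowest set bit at position 0

0


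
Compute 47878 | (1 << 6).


47878 | (1 << 6) = 47878 | 64 = 47942

47942


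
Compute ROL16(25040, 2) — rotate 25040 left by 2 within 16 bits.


Rotate 0b110000111010000 left by 2 (16-bit) = 0b1000011101000001 = 34625

34625


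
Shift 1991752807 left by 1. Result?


0b1110110101101111011110001100111 << 1 = 0b11101101011011110111100011001110 = 3983505614

3983505614


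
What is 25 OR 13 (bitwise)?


0b11001 | 0b1101 = 0b11101 = 29

29


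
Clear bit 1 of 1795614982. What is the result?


1795614982 & ~(1 << 1) = 1795614980

1795614980


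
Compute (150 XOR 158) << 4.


Step 1: 150 ^ 158 = 8
Step 2: 8 << 4 = 128

128


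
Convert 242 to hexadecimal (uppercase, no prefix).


242 = F2 hex

F2


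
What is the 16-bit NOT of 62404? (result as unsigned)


~0b1111001111000100 = 0b110000111011 = 3131 (16-bit unsigned)

3131


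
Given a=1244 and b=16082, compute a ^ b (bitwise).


1244 ^ 16082 = 14862

14862


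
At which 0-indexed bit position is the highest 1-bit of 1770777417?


0b1101001100010111110101101001001. Highest set bit at position 30

30


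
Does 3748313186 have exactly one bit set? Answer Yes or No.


0b11011111011010101011100001100010. Multiple bits set => No

No


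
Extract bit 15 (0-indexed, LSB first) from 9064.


0b10001101101000, position 15 = 0

0


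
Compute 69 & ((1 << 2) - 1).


69 & 3 = 1

1


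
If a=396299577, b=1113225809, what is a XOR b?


396299577 ^ 1113225809 = 1439004520

1439004520


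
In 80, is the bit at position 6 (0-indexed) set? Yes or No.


0b1010000, bit 6 = 1. Yes

Yes


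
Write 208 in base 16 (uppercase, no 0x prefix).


208 = D0 hex

D0


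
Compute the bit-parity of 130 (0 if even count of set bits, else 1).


0b10000010 has 2 ones => parity 0

0


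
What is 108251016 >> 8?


0b110011100111100011110001000 >> 8 = 0b1100111001111000111 = 422855

422855


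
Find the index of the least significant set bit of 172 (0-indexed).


0b10101100. Lowest set bit at position 2

2


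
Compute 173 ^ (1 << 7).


173 ^ (1 << 7) = 173 ^ 128 = 45

45


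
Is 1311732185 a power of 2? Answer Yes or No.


0b1001110001011110111000111011001. Multiple bits set => No

No


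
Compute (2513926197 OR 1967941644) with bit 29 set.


Step 1: 2513926197 | 1967941644 = 4125063229
Step 2: 4125063229 | (1 << 29) = 4125063229 | 536870912 = 4125063229

4125063229


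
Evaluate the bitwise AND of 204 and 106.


0b11001100 & 0b1101010 = 0b1001000 = 72

72


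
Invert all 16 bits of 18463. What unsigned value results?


18463 ^ 65535 = 47072

47072


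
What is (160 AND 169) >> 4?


Step 1: 160 & 169 = 160
Step 2: 160 >> 4 = 10

10


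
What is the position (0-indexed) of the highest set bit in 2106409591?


0b1111101100011010100001001110111. Highest set bit at position 30

30


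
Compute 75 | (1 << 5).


75 | (1 << 5) = 75 | 32 = 107

107


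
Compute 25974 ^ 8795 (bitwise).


0b110010101110110 ^ 0b10001001011011 = 0b100011100101101 = 18221

18221


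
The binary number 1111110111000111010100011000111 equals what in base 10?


1111110111000111010100011000111 in decimal = 2128849095

2128849095


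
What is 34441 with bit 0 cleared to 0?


34441 & ~(1 << 0) = 34440

34440


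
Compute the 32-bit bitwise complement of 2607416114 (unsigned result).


~0b10011011011010100000001100110010 = 0b1100100100101011111110011001101 = 1687551181 (32-bit unsigned)

1687551181


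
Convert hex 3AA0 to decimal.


3AA0 hex = 15008 decimal

15008


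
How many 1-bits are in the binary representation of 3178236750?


0b10111101011100000000101101001110 has 16 set bits

16


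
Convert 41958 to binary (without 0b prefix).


41958 = 1010001111100110 in binary

1010001111100110


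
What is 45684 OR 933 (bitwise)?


0b1011001001110100 | 0b1110100101 = 0b1011001111110101 = 46069

46069


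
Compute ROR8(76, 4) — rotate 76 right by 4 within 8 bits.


Rotate 0b1001100 right by 4 (8-bit) = 0b11000100 = 196

196


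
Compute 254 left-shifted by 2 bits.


0b11111110 << 2 = 0b1111111000 = 1016

1016


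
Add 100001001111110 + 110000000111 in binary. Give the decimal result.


100001001111110 + 110000000111 = 100111010000101 = 20101

20101


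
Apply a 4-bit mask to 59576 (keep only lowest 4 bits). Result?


59576 & 15 = 8

8


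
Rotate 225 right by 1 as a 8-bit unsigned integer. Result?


Rotate 0b11100001 right by 1 (8-bit) = 0b11110000 = 240

240


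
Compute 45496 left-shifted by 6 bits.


0b1011000110111000 << 6 = 0b1011000110111000000000 = 2911744

2911744


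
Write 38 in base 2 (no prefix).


38 = 100110 in binary

100110


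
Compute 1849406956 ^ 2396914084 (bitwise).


0b1101110001110111011010111101100 ^ 0b10001110110111100000000110100100 = 0b11100000111001011011010001001000 = 3773150280

3773150280


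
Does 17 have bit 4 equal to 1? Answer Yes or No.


0b10001, bit 4 = 1. Yes

Yes


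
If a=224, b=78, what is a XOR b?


224 ^ 78 = 174

174


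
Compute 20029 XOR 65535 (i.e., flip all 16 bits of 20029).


20029 ^ 65535 = 45506

45506


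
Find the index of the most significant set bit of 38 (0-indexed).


0b100110. Highest set bit at position 5

5


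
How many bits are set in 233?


0b11101001 has 5 set bits

5


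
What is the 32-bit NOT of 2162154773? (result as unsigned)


~0b10000000110111111101110100010101 = 0b1111111001000000010001011101010 = 2132812522 (32-bit unsigned)

2132812522


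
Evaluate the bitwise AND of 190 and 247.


0b10111110 & 0b11110111 = 0b10110110 = 182

182


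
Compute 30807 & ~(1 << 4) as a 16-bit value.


30807 & ~(1 << 4) = 30791

30791


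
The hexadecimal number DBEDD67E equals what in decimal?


DBEDD67E hex = 3689797246 decimal

3689797246


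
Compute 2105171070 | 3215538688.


0b1111101011110100101110001111110 | 0b10111111101010010011101000000000 = 0b11111111111110110111111001111110 = 4294671998

4294671998


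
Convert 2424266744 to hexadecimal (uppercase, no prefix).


2424266744 = 907F5FF8 hex

907F5FF8


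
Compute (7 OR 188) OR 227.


Step 1: 7 | 188 = 191
Step 2: 191 | 227 = 255

255


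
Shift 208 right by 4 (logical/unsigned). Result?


0b11010000 >> 4 = 0b1101 = 13

13


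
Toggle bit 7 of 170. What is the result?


170 ^ (1 << 7) = 170 ^ 128 = 42

42


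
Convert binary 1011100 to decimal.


1011100 in decimal = 92

92


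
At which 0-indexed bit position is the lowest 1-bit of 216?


0b11011000. Lowest set bit at position 3

3


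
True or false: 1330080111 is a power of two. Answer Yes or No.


0b1001111010001110110100101101111. Multiple bits set => No

No


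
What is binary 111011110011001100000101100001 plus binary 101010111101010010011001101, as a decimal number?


111011110011001100000101100001 + 101010111101010010011001101 = 1000001001010110110011000101110 = 1093363246

1093363246


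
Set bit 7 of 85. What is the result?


85 | (1 << 7) = 85 | 128 = 213

213


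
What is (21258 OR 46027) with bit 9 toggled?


Step 1: 21258 | 46027 = 62411
Step 2: 62411 ^ (1 << 9) = 62411 ^ 512 = 61899

61899


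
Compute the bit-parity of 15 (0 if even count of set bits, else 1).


0b1111 has 4 ones => parity 0

0


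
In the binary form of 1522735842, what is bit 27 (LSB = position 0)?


0b1011010110000110001101011100010, position 27 = 1

1


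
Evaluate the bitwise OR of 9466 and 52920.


0b10010011111010 | 0b1100111010111000 = 0b1110111011111010 = 61178

61178


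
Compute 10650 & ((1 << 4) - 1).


10650 & 15 = 10

10


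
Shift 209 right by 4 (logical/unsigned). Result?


0b11010001 >> 4 = 0b1101 = 13

13


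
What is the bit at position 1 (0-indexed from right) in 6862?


0b1101011001110, position 1 = 1

1


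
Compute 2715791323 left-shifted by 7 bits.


0b10100001110111111010111111011011 << 7 = 0b101000011101111110101111110110110000000 = 347621289344

347621289344


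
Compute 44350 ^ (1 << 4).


44350 ^ (1 << 4) = 44350 ^ 16 = 44334

44334


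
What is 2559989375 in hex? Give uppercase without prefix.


2559989375 = 9896567F hex

9896567F


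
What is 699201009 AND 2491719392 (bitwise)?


0b101001101011001111010111110001 & 0b10010100100001001001111011100000 = 0b100001001001010011100000 = 8688864

8688864


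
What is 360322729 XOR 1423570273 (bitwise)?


0b10101011110100001011010101001 ^ 0b1010100110110011111010101100001 = 0b1000001101000111110001111001000 = 1101259720

1101259720


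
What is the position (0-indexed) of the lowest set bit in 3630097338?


0b11011000010111101110001110111010. Lowest set bit at position 1

1


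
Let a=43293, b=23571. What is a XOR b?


43293 ^ 23571 = 62734

62734


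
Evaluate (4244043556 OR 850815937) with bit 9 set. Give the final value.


Step 1: 4244043556 | 850815937 = 4277600229
Step 2: 4277600229 | (1 << 9) = 4277600229 | 512 = 4277600229

4277600229


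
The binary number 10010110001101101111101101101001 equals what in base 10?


10010110001101101111101101101001 in decimal = 2520185705

2520185705


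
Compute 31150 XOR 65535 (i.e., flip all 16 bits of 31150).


31150 ^ 65535 = 34385

34385


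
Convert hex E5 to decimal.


E5 hex = 229 decimal

229


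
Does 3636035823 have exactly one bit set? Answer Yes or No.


0b11011000101110011000000011101111. Multiple bits set => No

No


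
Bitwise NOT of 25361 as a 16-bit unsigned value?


~0b110001100010001 = 0b1001110011101110 = 40174 (16-bit unsigned)

40174


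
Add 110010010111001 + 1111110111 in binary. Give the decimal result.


110010010111001 + 1111110111 = 110100010110000 = 26800

26800


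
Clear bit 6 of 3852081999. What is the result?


3852081999 & ~(1 << 6) = 3852081935

3852081935


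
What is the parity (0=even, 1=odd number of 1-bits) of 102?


0b1100110 has 4 ones => parity 0

0


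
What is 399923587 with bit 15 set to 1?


399923587 | (1 << 15) = 399923587 | 32768 = 399956355

399956355


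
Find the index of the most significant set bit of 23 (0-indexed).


0b10111. Highest set bit at position 4

4


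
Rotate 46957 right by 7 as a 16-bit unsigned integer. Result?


Rotate 0b1011011101101101 right by 7 (16-bit) = 0b1101101101101110 = 56174

56174


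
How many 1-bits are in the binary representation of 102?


0b1100110 has 4 set bits

4


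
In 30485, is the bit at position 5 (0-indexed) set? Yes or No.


0b111011100010101, bit 5 = 0. No

No


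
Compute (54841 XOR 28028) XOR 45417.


Step 1: 54841 ^ 28028 = 47941
Step 2: 47941 ^ 45417 = 2604

2604


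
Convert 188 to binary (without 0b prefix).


188 = 10111100 in binary

10111100


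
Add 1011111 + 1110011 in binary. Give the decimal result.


1011111 + 1110011 = 11010010 = 210

210


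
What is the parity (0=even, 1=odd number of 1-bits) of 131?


0b10000011 has 3 ones => parity 1

1


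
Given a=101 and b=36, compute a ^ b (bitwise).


101 ^ 36 = 65

65


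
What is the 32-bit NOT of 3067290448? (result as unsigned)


~0b10110110110100110010001101010000 = 0b1001001001011001101110010101111 = 1227676847 (32-bit unsigned)

1227676847


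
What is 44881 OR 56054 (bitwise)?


0b1010111101010001 | 0b1101101011110110 = 0b1111111111110111 = 65527

65527


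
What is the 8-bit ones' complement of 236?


236 ^ 255 = 19

19


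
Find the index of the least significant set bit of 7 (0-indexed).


0b111. Lowest set bit at position 0

0


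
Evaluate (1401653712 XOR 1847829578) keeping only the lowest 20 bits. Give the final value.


Step 1: 1401653712 ^ 1847829578 = 1034431898
Step 2: 1034431898 & 1048575 = 535962

535962


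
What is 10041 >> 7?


0b10011100111001 >> 7 = 0b1001110 = 78

78


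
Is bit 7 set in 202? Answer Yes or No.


0b11001010, bit 7 = 1. Yes

Yes


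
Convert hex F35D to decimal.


F35D hex = 62301 decimal

62301


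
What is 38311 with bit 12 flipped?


38311 ^ (1 << 12) = 38311 ^ 4096 = 34215

34215


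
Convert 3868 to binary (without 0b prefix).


3868 = 111100011100 in binary

111100011100


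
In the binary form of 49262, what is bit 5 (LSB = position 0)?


0b1100000001101110, position 5 = 1

1


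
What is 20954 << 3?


0b101000111011010 << 3 = 0b101000111011010000 = 167632

167632


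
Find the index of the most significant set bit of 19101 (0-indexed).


0b100101010011101. Highest set bit at position 14

14


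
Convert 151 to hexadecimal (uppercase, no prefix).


151 = 97 hex

97


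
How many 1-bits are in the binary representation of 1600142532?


0b1011111011000000011110011000100 has 15 set bits

15


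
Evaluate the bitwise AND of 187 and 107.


0b10111011 & 0b1101011 = 0b101011 = 43

43


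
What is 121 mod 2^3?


121 & 7 = 1

1


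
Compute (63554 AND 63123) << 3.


Step 1: 63554 & 63123 = 61442
Step 2: 61442 << 3 = 491536

491536


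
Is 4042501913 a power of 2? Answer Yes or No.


0b11110000111100111010111100011001. Multiple bits set => No

No


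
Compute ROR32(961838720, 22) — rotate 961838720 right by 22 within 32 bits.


Rotate 0b111001010101000111111010000000 right by 22 (32-bit) = 0b1010001111110100000000011100101 = 1375338725

1375338725


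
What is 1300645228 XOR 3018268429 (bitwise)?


0b1001101100001100100010101101100 ^ 0b10110011111001110001111100001101 = 0b11111110011000010101101001100001 = 4267792993

4267792993


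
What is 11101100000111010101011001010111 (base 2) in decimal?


11101100000111010101011001010111 in decimal = 3961345623

3961345623


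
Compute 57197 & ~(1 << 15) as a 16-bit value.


57197 & ~(1 << 15) = 24429

24429


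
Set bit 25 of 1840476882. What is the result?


1840476882 | (1 << 25) = 1840476882 | 33554432 = 1874031314

1874031314


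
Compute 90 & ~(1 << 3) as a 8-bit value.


90 & ~(1 << 3) = 82

82


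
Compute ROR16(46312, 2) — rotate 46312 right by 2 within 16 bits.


Rotate 0b1011010011101000 right by 2 (16-bit) = 0b10110100111010 = 11578

11578


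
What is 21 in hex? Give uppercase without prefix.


21 = 15 hex

15


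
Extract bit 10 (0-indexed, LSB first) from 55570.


0b1101100100010010, position 10 = 0

0


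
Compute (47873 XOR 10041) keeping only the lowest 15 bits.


Step 1: 47873 ^ 10041 = 39992
Step 2: 39992 & 32767 = 7224

7224


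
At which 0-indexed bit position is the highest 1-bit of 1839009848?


0b1101101100111010001000000111000. Highest set bit at position 30

30


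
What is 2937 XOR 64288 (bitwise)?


0b101101111001 ^ 0b1111101100100000 = 0b1111000001011001 = 61529

61529


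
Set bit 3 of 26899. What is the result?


26899 | (1 << 3) = 26899 | 8 = 26907

26907


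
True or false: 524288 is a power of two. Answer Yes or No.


0b10000000000000000000. Only one bit set => Yes

Yes


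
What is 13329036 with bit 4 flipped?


13329036 ^ (1 << 4) = 13329036 ^ 16 = 13329052

13329052


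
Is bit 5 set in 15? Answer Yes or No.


0b1111, bit 5 = 0. No

No


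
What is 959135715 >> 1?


0b111001001010110011111111100011 >> 1 = 0b11100100101011001111111110001 = 479567857

479567857


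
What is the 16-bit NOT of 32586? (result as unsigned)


~0b111111101001010 = 0b1000000010110101 = 32949 (16-bit unsigned)

32949


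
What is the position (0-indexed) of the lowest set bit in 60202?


0b1110101100101010. Lowest set bit at position 1

1


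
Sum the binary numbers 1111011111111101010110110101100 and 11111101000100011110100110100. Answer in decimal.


1111011111111101010110110101100 + 11111101000100011110100110100 = 10011011101000001110101011100000 = 2611014368

2611014368


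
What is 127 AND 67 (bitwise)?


0b1111111 & 0b1000011 = 0b1000011 = 67

67


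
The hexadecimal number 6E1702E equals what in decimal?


6E1702E hex = 115437614 decimal

115437614


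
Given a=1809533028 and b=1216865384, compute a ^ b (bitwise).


1809533028 ^ 1216865384 = 593275916

593275916


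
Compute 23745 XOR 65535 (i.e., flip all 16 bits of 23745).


23745 ^ 65535 = 41790

41790


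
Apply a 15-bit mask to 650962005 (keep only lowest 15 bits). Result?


650962005 & 32767 = 25685

25685


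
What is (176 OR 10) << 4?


Step 1: 176 | 10 = 186
Step 2: 186 << 4 = 2976

2976


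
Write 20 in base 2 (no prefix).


20 = 10100 in binary

10100


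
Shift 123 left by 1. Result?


0b1111011 << 1 = 0b11110110 = 246

246


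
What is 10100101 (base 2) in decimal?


10100101 in decimal = 165

165


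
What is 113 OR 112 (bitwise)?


0b1110001 | 0b1110000 = 0b1110001 = 113

113


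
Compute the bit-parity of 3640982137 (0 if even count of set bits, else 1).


0b11011001000001001111101001111001 has 17 ones => parity 1

1


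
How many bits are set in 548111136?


0b100000101010111000001100100000 has 10 set bits

10


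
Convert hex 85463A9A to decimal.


85463A9A hex = 2235972250 decimal

2235972250


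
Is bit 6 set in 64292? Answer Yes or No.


0b1111101100100100, bit 6 = 0. No

No


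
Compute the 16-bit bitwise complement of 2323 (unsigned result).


~0b100100010011 = 0b1111011011101100 = 63212 (16-bit unsigned)

63212


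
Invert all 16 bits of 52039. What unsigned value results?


52039 ^ 65535 = 13496

13496


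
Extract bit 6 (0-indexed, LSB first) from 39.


0b100111, position 6 = 0

0


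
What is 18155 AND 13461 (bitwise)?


0b100011011101011 & 0b11010010010101 = 0b10010000001 = 1153

1153


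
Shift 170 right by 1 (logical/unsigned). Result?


0b10101010 >> 1 = 0b1010101 = 85

85


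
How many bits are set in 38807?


0b1001011110010111 has 10 set bits

10


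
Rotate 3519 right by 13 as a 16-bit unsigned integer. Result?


Rotate 0b110110111111 right by 13 (16-bit) = 0b110110111111000 = 28152

28152


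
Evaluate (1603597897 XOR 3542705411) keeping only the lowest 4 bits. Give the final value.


Step 1: 1603597897 ^ 3542705411 = 2361234250
Step 2: 2361234250 & 15 = 10

10


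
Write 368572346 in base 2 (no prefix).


368572346 = 10101111101111111011110111010 in binary

10101111101111111011110111010


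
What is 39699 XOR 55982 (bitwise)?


0b1001101100010011 ^ 0b1101101010101110 = 0b100000110111101 = 16829

16829


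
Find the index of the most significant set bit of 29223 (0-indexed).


0b111001000100111. Highest set bit at position 14

14


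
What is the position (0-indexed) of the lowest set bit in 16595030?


0b111111010011100001010110. Lowest set bit at position 1

1


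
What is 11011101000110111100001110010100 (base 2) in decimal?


11011101000110111100001110010100 in decimal = 3709584276

3709584276


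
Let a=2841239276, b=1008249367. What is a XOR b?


2841239276 ^ 1008249367 = 2504094971

2504094971


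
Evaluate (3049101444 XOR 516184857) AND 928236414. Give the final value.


Step 1: 3049101444 ^ 516184857 = 2876883869
Step 2: 2876883869 & 928236414 = 592560924

592560924


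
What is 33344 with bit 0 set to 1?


33344 | (1 << 0) = 33344 | 1 = 33345

33345


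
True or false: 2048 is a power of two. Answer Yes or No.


0b100000000000. Only one bit set => Yes

Yes


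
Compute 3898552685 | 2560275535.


0b11101000010111110011000101101101 | 0b10011000100110101011010001001111 = 0b11111000110111111011010101101111 = 4175410543

4175410543


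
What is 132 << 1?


0b10000100 << 1 = 0b100001000 = 264

264


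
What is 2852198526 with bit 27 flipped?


2852198526 ^ (1 << 27) = 2852198526 ^ 134217728 = 2717980798

2717980798


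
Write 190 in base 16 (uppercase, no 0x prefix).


190 = BE hex

BE


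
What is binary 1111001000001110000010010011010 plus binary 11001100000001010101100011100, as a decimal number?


1111001000001110000010010011010 + 11001100000001010101100011100 = 10010010100001111010111110110110 = 2458365878

2458365878


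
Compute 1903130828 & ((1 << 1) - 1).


1903130828 & 1 = 0

0


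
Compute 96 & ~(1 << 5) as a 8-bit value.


96 & ~(1 << 5) = 64

64


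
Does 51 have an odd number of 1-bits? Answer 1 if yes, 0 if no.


0b110011 has 4 ones => parity 0

0


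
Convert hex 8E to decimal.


8E hex = 142 decimal

142


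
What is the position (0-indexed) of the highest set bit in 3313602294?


0b11000101100000011000111011110110. Highest set bit at position 31

31


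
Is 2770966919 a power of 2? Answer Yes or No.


0b10100101001010011001100110000111. Multiple bits set => No

No


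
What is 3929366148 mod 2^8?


3929366148 & 255 = 132

132


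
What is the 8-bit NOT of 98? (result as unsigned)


~0b1100010 = 0b10011101 = 157 (8-bit unsigned)

157


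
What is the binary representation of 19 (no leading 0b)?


19 = 10011 in binary

10011


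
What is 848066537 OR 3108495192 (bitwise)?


0b110010100011000111011111101001 | 0b10111001010001111101111101011000 = 0b10111011110011111111111111111001 = 3150970873

3150970873


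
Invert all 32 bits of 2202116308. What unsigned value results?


2202116308 ^ 4294967295 = 2092850987

2092850987


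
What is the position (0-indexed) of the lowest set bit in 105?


0b1101001. Lowest set bit at position 0

0


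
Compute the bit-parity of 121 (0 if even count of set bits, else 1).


0b1111001 has 5 ones => parity 1

1


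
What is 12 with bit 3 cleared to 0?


12 & ~(1 << 3) = 4

4


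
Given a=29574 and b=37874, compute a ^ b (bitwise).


29574 ^ 37874 = 57460

57460


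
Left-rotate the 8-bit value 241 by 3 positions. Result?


Rotate 0b11110001 left by 3 (8-bit) = 0b10001111 = 143

143


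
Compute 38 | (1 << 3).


38 | (1 << 3) = 38 | 8 = 46

46
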